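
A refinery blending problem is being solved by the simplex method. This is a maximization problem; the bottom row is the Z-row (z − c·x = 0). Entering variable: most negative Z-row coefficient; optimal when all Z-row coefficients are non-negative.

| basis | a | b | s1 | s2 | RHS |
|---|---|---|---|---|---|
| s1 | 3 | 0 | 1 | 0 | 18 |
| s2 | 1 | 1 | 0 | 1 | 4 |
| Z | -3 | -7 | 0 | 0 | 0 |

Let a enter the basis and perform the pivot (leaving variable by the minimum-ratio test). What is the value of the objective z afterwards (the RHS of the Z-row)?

12

Ratio test on column a — row 1: 18/3 = 6; row 2: 4/1 = 4. Minimum is 4 at row 2 (s2 leaves); pivot element 1.
Pivot on row 2; the Z-row RHS becomes 0 − (-3)·4 = 12.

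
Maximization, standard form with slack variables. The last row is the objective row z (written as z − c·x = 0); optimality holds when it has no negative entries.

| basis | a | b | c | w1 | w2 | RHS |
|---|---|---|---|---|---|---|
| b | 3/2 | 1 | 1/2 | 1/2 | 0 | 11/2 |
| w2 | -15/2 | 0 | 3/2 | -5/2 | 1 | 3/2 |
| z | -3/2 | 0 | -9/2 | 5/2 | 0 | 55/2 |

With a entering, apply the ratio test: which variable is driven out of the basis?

Column a entries and ratios — b: (11/2)/(3/2) = 11/3; w2: -15/2 ≤ 0, skip.
Smallest ratio is 11/3 in the row of b, so b leaves.

b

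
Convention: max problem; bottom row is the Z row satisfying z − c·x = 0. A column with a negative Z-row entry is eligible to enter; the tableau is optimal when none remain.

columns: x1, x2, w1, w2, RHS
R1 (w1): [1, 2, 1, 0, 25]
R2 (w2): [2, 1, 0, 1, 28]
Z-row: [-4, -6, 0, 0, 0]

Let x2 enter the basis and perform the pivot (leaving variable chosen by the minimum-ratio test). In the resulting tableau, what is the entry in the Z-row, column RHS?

75

Ratio test on column x2 — row 1: 25/2 = 25/2; row 2: 28/1 = 28. Minimum is 25/2 at row 1 (w1 leaves); pivot element 2.
Divide row 1 by 2; eliminate column x2 from the other rows.
Z-row update in column RHS: 0 − (-6)·(25/2) = 75.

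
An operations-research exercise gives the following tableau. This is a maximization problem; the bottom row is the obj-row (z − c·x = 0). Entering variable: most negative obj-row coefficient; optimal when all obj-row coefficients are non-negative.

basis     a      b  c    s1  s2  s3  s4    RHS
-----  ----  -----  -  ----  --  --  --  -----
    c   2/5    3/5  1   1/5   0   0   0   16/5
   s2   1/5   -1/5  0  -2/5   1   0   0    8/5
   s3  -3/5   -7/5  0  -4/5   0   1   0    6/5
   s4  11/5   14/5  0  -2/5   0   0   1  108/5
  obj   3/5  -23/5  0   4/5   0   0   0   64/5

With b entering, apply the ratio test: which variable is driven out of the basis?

Column b entries and ratios — c: (16/5)/(3/5) = 16/3; s2: -1/5 ≤ 0, skip; s3: -7/5 ≤ 0, skip; s4: (108/5)/(14/5) = 54/7.
Smallest ratio is 16/3 in the row of c, so c leaves.

c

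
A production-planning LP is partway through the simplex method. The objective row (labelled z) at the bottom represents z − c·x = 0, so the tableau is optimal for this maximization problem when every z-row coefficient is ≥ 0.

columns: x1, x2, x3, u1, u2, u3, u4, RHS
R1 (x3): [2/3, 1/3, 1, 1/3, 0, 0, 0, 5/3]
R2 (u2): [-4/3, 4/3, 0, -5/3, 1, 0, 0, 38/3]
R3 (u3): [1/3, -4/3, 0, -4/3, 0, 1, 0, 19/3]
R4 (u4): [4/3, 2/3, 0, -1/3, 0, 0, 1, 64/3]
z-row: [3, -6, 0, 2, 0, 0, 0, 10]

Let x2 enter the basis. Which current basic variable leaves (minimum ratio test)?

Column x2 entries and ratios — x3: (5/3)/(1/3) = 5; u2: (38/3)/(4/3) = 19/2; u3: -4/3 ≤ 0, skip; u4: (64/3)/(2/3) = 32.
Smallest ratio is 5 in the row of x3, so x3 leaves.

x3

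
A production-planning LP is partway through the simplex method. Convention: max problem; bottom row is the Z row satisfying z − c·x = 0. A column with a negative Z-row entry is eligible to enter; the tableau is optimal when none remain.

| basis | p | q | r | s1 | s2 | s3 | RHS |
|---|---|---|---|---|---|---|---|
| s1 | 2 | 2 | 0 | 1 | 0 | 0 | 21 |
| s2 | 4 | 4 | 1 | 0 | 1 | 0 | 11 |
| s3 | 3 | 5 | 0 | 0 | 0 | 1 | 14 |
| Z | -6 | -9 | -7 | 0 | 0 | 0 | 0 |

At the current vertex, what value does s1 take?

s1 is basic (row 1); its value is the RHS of that row, 21.

21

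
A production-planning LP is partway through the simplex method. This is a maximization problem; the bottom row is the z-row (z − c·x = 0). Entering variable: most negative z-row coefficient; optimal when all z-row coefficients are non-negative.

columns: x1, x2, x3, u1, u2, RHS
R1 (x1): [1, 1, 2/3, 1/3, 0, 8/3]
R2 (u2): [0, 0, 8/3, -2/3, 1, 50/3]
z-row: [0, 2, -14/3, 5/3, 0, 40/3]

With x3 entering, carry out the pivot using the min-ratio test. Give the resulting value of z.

32

Ratio test on column x3 — row 1: (8/3)/(2/3) = 4; row 2: (50/3)/(8/3) = 25/4. Minimum is 4 at row 1 (x1 leaves); pivot element 2/3.
Pivot on row 1; the z-row RHS becomes 40/3 − (-14/3)·4 = 32.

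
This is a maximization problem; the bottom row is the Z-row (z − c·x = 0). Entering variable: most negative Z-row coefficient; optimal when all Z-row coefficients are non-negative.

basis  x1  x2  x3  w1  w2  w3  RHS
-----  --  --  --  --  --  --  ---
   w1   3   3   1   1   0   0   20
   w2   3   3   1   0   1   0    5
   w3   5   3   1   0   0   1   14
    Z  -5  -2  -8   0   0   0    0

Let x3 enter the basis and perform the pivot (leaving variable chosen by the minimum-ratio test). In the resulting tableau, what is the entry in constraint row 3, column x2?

Ratio test on column x3 — row 1: 20/1 = 20; row 2: 5/1 = 5; row 3: 14/1 = 14. Minimum is 5 at row 2 (w2 leaves); pivot element 1.
Divide row 2 by 1; eliminate column x3 from the other rows.
Row 3 update in column x2: 3 − 1·3 = 0.

0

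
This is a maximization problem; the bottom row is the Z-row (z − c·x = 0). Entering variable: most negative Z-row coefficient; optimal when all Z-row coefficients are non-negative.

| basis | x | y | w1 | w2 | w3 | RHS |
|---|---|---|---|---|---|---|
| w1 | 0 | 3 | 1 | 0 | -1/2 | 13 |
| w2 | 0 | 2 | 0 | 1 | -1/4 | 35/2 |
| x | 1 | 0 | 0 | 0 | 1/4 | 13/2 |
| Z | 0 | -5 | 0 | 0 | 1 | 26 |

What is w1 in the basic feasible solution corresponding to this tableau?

13

w1 is basic (row 1); its value is the RHS of that row, 13.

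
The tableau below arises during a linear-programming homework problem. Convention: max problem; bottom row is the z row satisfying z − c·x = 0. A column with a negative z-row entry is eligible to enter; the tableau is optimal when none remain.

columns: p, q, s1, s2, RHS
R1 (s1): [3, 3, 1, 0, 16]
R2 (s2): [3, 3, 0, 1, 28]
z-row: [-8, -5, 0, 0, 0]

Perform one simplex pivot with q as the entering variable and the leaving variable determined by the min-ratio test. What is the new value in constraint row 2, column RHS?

Ratio test on column q — row 1: 16/3 = 16/3; row 2: 28/3 = 28/3. Minimum is 16/3 at row 1 (s1 leaves); pivot element 3.
Divide row 1 by 3; eliminate column q from the other rows.
Row 2 update in column RHS: 28 − 3·(16/3) = 12.

12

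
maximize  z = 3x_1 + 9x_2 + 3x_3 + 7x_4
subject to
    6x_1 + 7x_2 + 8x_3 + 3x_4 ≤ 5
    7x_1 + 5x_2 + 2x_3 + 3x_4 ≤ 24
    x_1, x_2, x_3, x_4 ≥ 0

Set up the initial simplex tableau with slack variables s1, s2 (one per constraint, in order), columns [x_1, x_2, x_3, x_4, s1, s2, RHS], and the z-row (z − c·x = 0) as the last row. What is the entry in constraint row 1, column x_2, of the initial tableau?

Constraint 1 has coefficient 7 on x_2.

7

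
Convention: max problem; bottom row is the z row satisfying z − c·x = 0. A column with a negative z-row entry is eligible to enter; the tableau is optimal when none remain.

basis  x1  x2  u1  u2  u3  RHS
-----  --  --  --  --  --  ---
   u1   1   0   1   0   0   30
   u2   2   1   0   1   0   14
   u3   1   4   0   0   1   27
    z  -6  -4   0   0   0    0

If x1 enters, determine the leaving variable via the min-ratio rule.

u2

Column x1 entries and ratios — u1: 30/1 = 30; u2: 14/2 = 7; u3: 27/1 = 27.
Smallest ratio is 7 in the row of u2, so u2 leaves.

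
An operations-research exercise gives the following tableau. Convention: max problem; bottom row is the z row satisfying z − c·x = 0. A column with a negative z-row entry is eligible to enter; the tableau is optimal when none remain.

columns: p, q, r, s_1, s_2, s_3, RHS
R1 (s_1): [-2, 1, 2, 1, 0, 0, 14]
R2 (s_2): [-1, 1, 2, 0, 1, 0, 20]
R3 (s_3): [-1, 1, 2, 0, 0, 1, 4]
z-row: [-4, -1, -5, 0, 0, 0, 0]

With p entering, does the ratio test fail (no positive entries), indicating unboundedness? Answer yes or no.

yes

Every constraint-row entry in column p is ≤ 0, so increasing p is unbounded.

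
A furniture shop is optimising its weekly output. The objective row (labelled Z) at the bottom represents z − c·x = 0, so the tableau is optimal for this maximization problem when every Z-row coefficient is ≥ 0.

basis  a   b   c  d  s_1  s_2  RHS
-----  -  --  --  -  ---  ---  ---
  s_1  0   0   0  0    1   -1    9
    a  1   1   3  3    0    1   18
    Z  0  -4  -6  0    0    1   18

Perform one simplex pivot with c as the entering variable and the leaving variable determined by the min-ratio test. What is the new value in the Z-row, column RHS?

Ratio test on column c — row 1: entry 0 ≤ 0; row 2: 18/3 = 6. Minimum is 6 at row 2 (a leaves); pivot element 3.
Divide row 2 by 3; eliminate column c from the other rows.
Z-row update in column RHS: 18 − (-6)·6 = 54.

54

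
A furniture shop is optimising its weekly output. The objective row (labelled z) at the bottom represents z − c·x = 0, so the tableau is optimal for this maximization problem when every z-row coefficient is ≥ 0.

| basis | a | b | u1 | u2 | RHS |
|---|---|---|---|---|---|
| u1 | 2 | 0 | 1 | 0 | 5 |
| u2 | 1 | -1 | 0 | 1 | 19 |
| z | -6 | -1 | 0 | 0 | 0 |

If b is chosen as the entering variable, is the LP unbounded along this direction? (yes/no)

Every constraint-row entry in column b is ≤ 0, so increasing b is unbounded.

yes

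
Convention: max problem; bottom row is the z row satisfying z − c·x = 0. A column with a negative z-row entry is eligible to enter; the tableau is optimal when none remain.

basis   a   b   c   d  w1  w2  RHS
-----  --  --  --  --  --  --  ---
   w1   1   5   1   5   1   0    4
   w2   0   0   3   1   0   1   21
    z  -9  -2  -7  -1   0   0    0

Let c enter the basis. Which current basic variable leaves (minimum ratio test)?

w1

Column c entries and ratios — w1: 4/1 = 4; w2: 21/3 = 7.
Smallest ratio is 4 in the row of w1, so w1 leaves.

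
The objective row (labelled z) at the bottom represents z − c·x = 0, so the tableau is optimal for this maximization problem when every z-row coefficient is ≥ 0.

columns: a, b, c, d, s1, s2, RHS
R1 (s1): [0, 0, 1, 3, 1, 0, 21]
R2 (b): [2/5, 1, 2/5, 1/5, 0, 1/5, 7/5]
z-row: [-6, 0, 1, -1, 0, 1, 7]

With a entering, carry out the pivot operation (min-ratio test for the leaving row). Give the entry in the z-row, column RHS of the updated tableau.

28

Ratio test on column a — row 1: entry 0 ≤ 0; row 2: (7/5)/(2/5) = 7/2. Minimum is 7/2 at row 2 (b leaves); pivot element 2/5.
Divide row 2 by 2/5; eliminate column a from the other rows.
z-row update in column RHS: 7 − (-6)·(7/2) = 28.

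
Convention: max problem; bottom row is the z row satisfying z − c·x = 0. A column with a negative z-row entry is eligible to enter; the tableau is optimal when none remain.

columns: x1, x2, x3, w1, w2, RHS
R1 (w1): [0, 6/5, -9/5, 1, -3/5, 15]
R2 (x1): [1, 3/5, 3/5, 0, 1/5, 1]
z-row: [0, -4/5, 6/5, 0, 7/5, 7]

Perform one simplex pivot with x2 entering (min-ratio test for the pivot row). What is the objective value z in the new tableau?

Ratio test on column x2 — row 1: 15/(6/5) = 25/2; row 2: 1/(3/5) = 5/3. Minimum is 5/3 at row 2 (x1 leaves); pivot element 3/5.
Pivot on row 2; the z-row RHS becomes 7 − (-4/5)·(5/3) = 25/3.

25/3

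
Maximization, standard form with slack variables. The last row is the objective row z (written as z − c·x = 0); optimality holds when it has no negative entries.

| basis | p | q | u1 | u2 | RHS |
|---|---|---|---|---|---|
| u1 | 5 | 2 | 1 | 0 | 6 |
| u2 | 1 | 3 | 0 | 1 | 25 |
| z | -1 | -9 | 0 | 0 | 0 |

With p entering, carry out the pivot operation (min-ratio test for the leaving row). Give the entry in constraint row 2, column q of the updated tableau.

13/5

Ratio test on column p — row 1: 6/5 = 6/5; row 2: 25/1 = 25. Minimum is 6/5 at row 1 (u1 leaves); pivot element 5.
Divide row 1 by 5; eliminate column p from the other rows.
Row 2 update in column q: 3 − 1·(2/5) = 13/5.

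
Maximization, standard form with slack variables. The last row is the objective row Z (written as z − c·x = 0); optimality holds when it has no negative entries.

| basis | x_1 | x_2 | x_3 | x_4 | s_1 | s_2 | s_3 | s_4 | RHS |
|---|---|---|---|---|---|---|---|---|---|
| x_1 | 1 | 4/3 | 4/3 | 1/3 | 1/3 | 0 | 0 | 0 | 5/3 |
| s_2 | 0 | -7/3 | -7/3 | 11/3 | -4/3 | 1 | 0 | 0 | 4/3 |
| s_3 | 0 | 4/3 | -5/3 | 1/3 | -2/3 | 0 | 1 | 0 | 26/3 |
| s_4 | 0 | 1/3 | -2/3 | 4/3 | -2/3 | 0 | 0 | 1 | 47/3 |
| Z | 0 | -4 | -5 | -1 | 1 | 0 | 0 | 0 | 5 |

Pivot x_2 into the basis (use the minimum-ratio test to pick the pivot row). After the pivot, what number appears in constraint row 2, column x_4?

17/4

Ratio test on column x_2 — row 1: (5/3)/(4/3) = 5/4; row 2: entry -7/3 ≤ 0; row 3: (26/3)/(4/3) = 13/2; row 4: (47/3)/(1/3) = 47. Minimum is 5/4 at row 1 (x_1 leaves); pivot element 4/3.
Divide row 1 by 4/3; eliminate column x_2 from the other rows.
Row 2 update in column x_4: 11/3 − (-7/3)·(1/4) = 17/4.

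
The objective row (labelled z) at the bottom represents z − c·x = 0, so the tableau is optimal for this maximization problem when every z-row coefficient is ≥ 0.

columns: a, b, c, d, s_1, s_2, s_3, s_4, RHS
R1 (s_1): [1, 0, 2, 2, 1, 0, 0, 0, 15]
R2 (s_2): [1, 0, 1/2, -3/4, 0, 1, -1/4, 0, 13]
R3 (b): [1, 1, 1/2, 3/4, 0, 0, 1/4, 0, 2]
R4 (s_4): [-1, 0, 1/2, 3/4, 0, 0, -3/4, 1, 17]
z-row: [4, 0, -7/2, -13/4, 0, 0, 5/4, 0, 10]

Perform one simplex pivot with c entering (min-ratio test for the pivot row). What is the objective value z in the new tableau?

Ratio test on column c — row 1: 15/2 = 15/2; row 2: 13/(1/2) = 26; row 3: 2/(1/2) = 4; row 4: 17/(1/2) = 34. Minimum is 4 at row 3 (b leaves); pivot element 1/2.
Pivot on row 3; the z-row RHS becomes 10 − (-7/2)·4 = 24.

24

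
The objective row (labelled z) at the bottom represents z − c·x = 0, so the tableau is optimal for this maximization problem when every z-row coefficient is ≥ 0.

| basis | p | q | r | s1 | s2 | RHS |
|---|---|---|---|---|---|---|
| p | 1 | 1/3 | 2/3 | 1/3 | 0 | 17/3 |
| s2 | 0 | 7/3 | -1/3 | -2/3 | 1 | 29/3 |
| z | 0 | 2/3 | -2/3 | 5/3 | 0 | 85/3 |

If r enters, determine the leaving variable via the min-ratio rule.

Column r entries and ratios — p: (17/3)/(2/3) = 17/2; s2: -1/3 ≤ 0, skip.
Smallest ratio is 17/2 in the row of p, so p leaves.

p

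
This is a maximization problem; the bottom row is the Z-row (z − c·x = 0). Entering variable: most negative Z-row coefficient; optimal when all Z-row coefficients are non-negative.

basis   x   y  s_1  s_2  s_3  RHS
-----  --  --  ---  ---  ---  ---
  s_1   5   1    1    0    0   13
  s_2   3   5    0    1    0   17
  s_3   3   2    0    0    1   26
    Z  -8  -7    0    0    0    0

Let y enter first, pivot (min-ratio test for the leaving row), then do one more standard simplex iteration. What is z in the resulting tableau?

Ratio test on column y — row 1: 13/1 = 13; row 2: 17/5 = 17/5; row 3: 26/2 = 13. Minimum is 17/5 at row 2 (s_2 leaves); pivot element 5.
Pivot on row 2; the Z-row RHS becomes 0 − (-7)·(17/5) = 119/5.
Next entering variable (most negative Z-row entry -19/5): x.
Ratio test on column x — row 1: (48/5)/(22/5) = 24/11; row 2: (17/5)/(3/5) = 17/3; row 3: (96/5)/(9/5) = 32/3. Minimum is 24/11 at row 1 (s_1 leaves); pivot element 22/5.
After the second pivot the Z-row RHS is 119/5 − (-19/5)·(24/11) = 353/11.

353/11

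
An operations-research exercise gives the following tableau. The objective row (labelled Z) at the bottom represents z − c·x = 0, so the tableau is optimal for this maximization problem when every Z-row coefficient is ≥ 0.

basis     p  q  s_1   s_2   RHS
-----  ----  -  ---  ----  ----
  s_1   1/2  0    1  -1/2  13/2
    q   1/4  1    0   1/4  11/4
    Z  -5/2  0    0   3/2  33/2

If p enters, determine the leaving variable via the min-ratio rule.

q

Column p entries and ratios — s_1: (13/2)/(1/2) = 13; q: (11/4)/(1/4) = 11.
Smallest ratio is 11 in the row of q, so q leaves.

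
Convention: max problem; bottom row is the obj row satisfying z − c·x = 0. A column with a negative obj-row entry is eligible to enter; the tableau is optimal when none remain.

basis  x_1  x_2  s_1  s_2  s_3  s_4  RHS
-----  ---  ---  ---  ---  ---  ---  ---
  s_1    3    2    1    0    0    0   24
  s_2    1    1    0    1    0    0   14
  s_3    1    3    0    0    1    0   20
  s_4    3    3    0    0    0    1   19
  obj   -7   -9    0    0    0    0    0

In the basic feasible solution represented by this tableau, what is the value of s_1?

s_1 is basic (row 1); its value is the RHS of that row, 24.

24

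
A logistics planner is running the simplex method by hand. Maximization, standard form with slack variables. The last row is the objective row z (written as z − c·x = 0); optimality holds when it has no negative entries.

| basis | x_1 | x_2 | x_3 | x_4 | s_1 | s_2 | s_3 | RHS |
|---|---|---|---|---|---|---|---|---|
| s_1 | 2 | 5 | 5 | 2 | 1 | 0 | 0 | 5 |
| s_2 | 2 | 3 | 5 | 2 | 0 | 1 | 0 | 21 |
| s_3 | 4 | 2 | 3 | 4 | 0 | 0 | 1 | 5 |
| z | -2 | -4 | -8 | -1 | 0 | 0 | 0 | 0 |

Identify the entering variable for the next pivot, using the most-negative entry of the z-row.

x_3

Negative z-row entries: x_1: -2, x_2: -4, x_3: -8, x_4: -1.
The most negative is -8 in column x_3, so x_3 enters.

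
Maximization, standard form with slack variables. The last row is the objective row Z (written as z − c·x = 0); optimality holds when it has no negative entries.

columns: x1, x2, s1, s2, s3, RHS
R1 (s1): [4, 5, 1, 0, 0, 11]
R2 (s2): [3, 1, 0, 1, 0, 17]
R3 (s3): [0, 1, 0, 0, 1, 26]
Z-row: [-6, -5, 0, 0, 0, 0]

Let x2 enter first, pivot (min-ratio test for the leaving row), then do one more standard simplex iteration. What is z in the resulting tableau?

33/2

Ratio test on column x2 — row 1: 11/5 = 11/5; row 2: 17/1 = 17; row 3: 26/1 = 26. Minimum is 11/5 at row 1 (s1 leaves); pivot element 5.
Pivot on row 1; the Z-row RHS becomes 0 − (-5)·(11/5) = 11.
Next entering variable (most negative Z-row entry -2): x1.
Ratio test on column x1 — row 1: (11/5)/(4/5) = 11/4; row 2: (74/5)/(11/5) = 74/11; row 3: entry -4/5 ≤ 0. Minimum is 11/4 at row 1 (x2 leaves); pivot element 4/5.
After the second pivot the Z-row RHS is 11 − (-2)·(11/4) = 33/2.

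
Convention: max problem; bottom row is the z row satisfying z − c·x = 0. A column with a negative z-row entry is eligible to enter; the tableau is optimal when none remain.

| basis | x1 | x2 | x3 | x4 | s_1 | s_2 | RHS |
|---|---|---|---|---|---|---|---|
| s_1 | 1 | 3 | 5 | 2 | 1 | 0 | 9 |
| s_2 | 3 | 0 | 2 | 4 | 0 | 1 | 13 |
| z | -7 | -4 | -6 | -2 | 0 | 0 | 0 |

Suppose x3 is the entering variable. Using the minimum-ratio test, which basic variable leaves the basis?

s_1

Column x3 entries and ratios — s_1: 9/5 = 9/5; s_2: 13/2 = 13/2.
Smallest ratio is 9/5 in the row of s_1, so s_1 leaves.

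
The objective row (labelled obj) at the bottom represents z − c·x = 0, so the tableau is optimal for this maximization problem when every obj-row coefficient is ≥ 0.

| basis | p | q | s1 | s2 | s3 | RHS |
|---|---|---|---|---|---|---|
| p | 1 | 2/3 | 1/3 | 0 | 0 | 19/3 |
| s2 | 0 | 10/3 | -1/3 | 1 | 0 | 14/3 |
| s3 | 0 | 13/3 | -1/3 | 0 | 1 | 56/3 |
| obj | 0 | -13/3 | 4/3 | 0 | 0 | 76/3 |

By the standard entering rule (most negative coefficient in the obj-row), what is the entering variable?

Negative obj-row entries: q: -13/3.
The most negative is -13/3 in column q, so q enters.

q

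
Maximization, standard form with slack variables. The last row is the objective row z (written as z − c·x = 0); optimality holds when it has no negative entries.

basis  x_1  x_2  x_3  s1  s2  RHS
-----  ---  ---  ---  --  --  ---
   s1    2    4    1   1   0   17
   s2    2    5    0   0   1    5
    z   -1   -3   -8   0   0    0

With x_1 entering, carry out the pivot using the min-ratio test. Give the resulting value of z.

5/2

Ratio test on column x_1 — row 1: 17/2 = 17/2; row 2: 5/2 = 5/2. Minimum is 5/2 at row 2 (s2 leaves); pivot element 2.
Pivot on row 2; the z-row RHS becomes 0 − (-1)·(5/2) = 5/2.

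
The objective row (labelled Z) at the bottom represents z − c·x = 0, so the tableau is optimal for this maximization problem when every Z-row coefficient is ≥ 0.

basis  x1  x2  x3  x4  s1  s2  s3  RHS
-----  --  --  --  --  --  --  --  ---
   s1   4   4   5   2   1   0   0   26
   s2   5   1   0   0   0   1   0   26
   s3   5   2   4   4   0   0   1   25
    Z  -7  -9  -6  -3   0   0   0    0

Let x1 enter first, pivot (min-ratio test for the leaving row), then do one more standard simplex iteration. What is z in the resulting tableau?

Ratio test on column x1 — row 1: 26/4 = 13/2; row 2: 26/5 = 26/5; row 3: 25/5 = 5. Minimum is 5 at row 3 (s3 leaves); pivot element 5.
Pivot on row 3; the Z-row RHS becomes 0 − (-7)·5 = 35.
Next entering variable (most negative Z-row entry -31/5): x2.
Ratio test on column x2 — row 1: 6/(12/5) = 5/2; row 2: entry -1 ≤ 0; row 3: 5/(2/5) = 25/2. Minimum is 5/2 at row 1 (s1 leaves); pivot element 12/5.
After the second pivot the Z-row RHS is 35 − (-31/5)·(5/2) = 101/2.

101/2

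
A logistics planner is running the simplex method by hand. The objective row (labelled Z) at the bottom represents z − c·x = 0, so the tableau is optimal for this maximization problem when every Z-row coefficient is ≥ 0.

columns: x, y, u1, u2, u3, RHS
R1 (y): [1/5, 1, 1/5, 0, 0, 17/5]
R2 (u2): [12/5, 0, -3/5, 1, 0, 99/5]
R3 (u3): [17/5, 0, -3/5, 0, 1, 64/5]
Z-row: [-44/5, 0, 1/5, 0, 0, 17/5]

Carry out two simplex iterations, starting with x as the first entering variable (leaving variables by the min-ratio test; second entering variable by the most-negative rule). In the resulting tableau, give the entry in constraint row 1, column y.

Ratio test on column x — row 1: (17/5)/(1/5) = 17; row 2: (99/5)/(12/5) = 33/4; row 3: (64/5)/(17/5) = 64/17. Minimum is 64/17 at row 3 (u3 leaves); pivot element 17/5.
Divide row 3 by 17/5; eliminate column x from the other rows.
Second iteration: most negative Z-row entry is -23/17 in column u1, so u1 enters.
Ratio test on column u1 — row 1: (45/17)/(4/17) = 45/4; row 2: entry -3/17 ≤ 0; row 3: entry -3/17 ≤ 0. Minimum is 45/4 at row 1 (y leaves); pivot element 4/17.
Divide row 1 by 4/17; eliminate column u1 from the other rows.
After both pivots, the entry at constraint row 1, column y is 17/4.

17/4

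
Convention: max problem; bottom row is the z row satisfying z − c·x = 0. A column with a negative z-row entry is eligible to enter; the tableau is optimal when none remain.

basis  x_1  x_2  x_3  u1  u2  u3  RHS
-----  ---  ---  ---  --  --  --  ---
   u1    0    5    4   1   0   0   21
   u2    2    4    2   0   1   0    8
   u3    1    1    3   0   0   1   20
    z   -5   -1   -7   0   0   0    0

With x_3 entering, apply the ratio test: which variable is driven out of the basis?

u2

Column x_3 entries and ratios — u1: 21/4 = 21/4; u2: 8/2 = 4; u3: 20/3 = 20/3.
Smallest ratio is 4 in the row of u2, so u2 leaves.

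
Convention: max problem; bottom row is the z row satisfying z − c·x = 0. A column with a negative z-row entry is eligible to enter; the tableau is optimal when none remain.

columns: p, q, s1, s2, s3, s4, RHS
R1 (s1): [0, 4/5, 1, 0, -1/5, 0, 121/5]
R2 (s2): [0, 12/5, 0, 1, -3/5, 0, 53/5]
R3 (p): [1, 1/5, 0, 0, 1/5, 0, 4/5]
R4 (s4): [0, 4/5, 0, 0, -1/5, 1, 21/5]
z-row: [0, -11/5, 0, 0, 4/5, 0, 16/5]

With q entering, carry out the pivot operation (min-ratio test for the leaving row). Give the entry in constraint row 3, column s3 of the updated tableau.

Ratio test on column q — row 1: (121/5)/(4/5) = 121/4; row 2: (53/5)/(12/5) = 53/12; row 3: (4/5)/(1/5) = 4; row 4: (21/5)/(4/5) = 21/4. Minimum is 4 at row 3 (p leaves); pivot element 1/5.
Divide row 3 by 1/5; eliminate column q from the other rows.
In the new row 3, the s3 entry is the old entry divided by the pivot: (1/5)/(1/5) = 1.

1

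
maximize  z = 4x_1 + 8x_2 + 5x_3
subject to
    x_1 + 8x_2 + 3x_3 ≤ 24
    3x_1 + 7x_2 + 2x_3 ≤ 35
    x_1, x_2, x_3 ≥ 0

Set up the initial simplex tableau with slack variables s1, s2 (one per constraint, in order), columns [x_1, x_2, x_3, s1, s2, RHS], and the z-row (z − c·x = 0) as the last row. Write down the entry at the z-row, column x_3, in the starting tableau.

-5

The z-row carries the negated objective coefficients: the x_3 entry is -5.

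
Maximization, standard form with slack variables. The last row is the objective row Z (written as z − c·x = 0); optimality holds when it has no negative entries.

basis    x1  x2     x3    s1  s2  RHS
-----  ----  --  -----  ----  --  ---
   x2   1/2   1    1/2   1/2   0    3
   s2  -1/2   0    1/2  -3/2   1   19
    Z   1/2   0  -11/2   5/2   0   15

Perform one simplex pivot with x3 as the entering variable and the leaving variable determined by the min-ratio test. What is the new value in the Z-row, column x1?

6

Ratio test on column x3 — row 1: 3/(1/2) = 6; row 2: 19/(1/2) = 38. Minimum is 6 at row 1 (x2 leaves); pivot element 1/2.
Divide row 1 by 1/2; eliminate column x3 from the other rows.
Z-row update in column x1: 1/2 − (-11/2)·1 = 6.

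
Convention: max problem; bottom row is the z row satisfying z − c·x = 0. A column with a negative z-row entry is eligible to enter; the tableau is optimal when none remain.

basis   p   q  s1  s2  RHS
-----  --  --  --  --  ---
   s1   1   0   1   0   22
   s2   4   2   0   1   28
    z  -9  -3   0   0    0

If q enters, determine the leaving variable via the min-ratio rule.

Column q entries and ratios — s1: 0 ≤ 0, skip; s2: 28/2 = 14.
Smallest ratio is 14 in the row of s2, so s2 leaves.

s2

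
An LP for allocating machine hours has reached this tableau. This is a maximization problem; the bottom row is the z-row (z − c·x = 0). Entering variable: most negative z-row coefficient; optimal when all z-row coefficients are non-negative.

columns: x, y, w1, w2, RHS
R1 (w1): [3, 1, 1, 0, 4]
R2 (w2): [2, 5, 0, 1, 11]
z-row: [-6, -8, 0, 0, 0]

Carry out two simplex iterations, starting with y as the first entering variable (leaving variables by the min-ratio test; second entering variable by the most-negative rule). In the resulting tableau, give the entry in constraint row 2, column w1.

Ratio test on column y — row 1: 4/1 = 4; row 2: 11/5 = 11/5. Minimum is 11/5 at row 2 (w2 leaves); pivot element 5.
Divide row 2 by 5; eliminate column y from the other rows.
Second iteration: most negative z-row entry is -14/5 in column x, so x enters.
Ratio test on column x — row 1: (9/5)/(13/5) = 9/13; row 2: (11/5)/(2/5) = 11/2. Minimum is 9/13 at row 1 (w1 leaves); pivot element 13/5.
Divide row 1 by 13/5; eliminate column x from the other rows.
After both pivots, the entry at constraint row 2, column w1 is -2/13.

-2/13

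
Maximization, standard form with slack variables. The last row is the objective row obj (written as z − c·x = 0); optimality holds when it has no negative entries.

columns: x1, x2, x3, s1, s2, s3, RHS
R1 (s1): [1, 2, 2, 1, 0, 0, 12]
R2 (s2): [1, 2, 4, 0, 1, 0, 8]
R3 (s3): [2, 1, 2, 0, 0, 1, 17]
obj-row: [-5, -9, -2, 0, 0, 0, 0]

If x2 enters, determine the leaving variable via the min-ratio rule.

Column x2 entries and ratios — s1: 12/2 = 6; s2: 8/2 = 4; s3: 17/1 = 17.
Smallest ratio is 4 in the row of s2, so s2 leaves.

s2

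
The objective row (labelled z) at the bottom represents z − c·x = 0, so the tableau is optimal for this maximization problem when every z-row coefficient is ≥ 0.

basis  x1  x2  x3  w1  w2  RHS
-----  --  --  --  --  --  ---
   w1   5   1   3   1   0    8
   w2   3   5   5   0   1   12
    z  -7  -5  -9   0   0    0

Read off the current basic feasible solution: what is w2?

w2 is basic (row 2); its value is the RHS of that row, 12.

12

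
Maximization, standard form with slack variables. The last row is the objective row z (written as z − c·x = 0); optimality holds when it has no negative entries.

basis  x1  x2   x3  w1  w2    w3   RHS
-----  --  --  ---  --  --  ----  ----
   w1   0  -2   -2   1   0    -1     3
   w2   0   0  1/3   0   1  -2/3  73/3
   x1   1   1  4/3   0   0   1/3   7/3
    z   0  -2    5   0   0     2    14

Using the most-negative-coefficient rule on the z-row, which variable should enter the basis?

Negative z-row entries: x2: -2.
The most negative is -2 in column x2, so x2 enters.

x2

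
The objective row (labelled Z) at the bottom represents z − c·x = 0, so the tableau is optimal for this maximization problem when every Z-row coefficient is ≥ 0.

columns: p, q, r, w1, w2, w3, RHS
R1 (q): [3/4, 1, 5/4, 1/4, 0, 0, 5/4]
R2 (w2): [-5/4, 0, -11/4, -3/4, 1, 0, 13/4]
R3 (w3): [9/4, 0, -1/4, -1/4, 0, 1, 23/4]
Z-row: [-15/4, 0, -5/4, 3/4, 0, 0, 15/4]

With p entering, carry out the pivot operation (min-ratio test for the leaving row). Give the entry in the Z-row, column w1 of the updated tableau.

Ratio test on column p — row 1: (5/4)/(3/4) = 5/3; row 2: entry -5/4 ≤ 0; row 3: (23/4)/(9/4) = 23/9. Minimum is 5/3 at row 1 (q leaves); pivot element 3/4.
Divide row 1 by 3/4; eliminate column p from the other rows.
Z-row update in column w1: 3/4 − (-15/4)·(1/3) = 2.

2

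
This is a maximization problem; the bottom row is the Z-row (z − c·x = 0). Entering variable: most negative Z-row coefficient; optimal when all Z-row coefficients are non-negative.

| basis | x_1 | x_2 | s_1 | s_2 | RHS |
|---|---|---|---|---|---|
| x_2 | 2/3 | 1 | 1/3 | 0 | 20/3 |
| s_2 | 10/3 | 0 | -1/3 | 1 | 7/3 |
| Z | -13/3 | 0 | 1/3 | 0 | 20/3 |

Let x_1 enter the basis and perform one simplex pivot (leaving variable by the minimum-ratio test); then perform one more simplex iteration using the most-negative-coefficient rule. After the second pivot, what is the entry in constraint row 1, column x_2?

Ratio test on column x_1 — row 1: (20/3)/(2/3) = 10; row 2: (7/3)/(10/3) = 7/10. Minimum is 7/10 at row 2 (s_2 leaves); pivot element 10/3.
Divide row 2 by 10/3; eliminate column x_1 from the other rows.
Second iteration: most negative Z-row entry is -1/10 in column s_1, so s_1 enters.
Ratio test on column s_1 — row 1: (31/5)/(2/5) = 31/2; row 2: entry -1/10 ≤ 0. Minimum is 31/2 at row 1 (x_2 leaves); pivot element 2/5.
Divide row 1 by 2/5; eliminate column s_1 from the other rows.
After both pivots, the entry at constraint row 1, column x_2 is 5/2.

5/2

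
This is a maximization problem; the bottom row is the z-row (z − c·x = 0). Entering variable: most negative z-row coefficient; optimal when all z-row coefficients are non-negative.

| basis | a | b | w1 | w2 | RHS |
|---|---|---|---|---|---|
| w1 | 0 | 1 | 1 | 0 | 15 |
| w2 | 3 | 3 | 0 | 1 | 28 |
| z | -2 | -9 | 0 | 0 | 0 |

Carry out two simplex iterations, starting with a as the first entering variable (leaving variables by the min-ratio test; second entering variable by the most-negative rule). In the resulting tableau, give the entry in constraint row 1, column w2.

Ratio test on column a — row 1: entry 0 ≤ 0; row 2: 28/3 = 28/3. Minimum is 28/3 at row 2 (w2 leaves); pivot element 3.
Divide row 2 by 3; eliminate column a from the other rows.
Second iteration: most negative z-row entry is -7 in column b, so b enters.
Ratio test on column b — row 1: 15/1 = 15; row 2: (28/3)/1 = 28/3. Minimum is 28/3 at row 2 (a leaves); pivot element 1.
Divide row 2 by 1; eliminate column b from the other rows.
After both pivots, the entry at constraint row 1, column w2 is -1/3.

-1/3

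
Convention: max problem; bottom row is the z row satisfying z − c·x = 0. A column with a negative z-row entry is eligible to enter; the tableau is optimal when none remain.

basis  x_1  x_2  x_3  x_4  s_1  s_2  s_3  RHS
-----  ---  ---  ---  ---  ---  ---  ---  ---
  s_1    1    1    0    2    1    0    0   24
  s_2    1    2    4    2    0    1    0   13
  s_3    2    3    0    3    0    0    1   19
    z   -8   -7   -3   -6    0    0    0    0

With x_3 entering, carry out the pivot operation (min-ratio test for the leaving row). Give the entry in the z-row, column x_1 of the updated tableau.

Ratio test on column x_3 — row 1: entry 0 ≤ 0; row 2: 13/4 = 13/4; row 3: entry 0 ≤ 0. Minimum is 13/4 at row 2 (s_2 leaves); pivot element 4.
Divide row 2 by 4; eliminate column x_3 from the other rows.
z-row update in column x_1: -8 − (-3)·(1/4) = -29/4.

-29/4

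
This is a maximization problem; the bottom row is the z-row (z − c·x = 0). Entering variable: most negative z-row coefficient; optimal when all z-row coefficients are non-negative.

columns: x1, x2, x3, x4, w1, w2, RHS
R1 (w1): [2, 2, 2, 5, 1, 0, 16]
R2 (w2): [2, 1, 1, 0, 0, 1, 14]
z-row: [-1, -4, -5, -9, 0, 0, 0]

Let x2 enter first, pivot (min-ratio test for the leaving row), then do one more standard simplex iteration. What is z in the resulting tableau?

40

Ratio test on column x2 — row 1: 16/2 = 8; row 2: 14/1 = 14. Minimum is 8 at row 1 (w1 leaves); pivot element 2.
Pivot on row 1; the z-row RHS becomes 0 − (-4)·8 = 32.
Next entering variable (most negative z-row entry -1): x3.
Ratio test on column x3 — row 1: 8/1 = 8; row 2: entry 0 ≤ 0. Minimum is 8 at row 1 (x2 leaves); pivot element 1.
After the second pivot the z-row RHS is 32 − (-1)·8 = 40.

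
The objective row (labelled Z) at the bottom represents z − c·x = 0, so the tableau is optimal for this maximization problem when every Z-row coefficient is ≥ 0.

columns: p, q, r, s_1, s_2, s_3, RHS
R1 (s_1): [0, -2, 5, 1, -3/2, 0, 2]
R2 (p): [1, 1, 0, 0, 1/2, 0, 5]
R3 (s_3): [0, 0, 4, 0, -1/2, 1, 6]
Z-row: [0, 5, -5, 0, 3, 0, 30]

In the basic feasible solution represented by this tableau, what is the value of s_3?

s_3 is basic (row 3); its value is the RHS of that row, 6.

6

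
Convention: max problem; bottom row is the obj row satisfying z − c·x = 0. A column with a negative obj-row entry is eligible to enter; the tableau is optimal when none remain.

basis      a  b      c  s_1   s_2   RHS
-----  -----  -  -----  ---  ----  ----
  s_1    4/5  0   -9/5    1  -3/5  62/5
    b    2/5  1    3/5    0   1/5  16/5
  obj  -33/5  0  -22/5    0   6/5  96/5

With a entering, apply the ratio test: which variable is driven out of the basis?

b

Column a entries and ratios — s_1: (62/5)/(4/5) = 31/2; b: (16/5)/(2/5) = 8.
Smallest ratio is 8 in the row of b, so b leaves.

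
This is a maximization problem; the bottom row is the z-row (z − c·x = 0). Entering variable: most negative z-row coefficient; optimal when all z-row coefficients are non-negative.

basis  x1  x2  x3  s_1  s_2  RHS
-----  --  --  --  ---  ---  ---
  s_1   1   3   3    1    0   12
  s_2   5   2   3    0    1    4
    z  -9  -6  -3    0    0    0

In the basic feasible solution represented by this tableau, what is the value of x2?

0

x2 is not in the basis, so in the current basic feasible solution x2 = 0.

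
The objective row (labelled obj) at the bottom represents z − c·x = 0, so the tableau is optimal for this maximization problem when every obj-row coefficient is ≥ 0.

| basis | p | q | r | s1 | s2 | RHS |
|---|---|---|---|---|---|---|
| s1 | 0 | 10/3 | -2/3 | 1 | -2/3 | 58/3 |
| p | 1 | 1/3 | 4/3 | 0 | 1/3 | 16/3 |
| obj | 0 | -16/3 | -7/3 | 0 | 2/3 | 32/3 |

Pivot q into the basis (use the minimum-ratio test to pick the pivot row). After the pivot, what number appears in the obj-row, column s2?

Ratio test on column q — row 1: (58/3)/(10/3) = 29/5; row 2: (16/3)/(1/3) = 16. Minimum is 29/5 at row 1 (s1 leaves); pivot element 10/3.
Divide row 1 by 10/3; eliminate column q from the other rows.
obj-row update in column s2: 2/3 − (-16/3)·(-1/5) = -2/5.

-2/5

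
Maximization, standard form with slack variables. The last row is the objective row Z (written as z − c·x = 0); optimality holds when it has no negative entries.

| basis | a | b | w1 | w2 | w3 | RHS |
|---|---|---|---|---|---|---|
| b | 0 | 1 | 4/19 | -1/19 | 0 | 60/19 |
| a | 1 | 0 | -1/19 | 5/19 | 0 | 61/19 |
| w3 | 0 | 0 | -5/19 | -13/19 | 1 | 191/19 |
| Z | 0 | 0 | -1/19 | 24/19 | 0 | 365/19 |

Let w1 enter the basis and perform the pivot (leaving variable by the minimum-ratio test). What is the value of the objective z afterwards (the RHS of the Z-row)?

Ratio test on column w1 — row 1: (60/19)/(4/19) = 15; row 2: entry -1/19 ≤ 0; row 3: entry -5/19 ≤ 0. Minimum is 15 at row 1 (b leaves); pivot element 4/19.
Pivot on row 1; the Z-row RHS becomes 365/19 − (-1/19)·15 = 20.

20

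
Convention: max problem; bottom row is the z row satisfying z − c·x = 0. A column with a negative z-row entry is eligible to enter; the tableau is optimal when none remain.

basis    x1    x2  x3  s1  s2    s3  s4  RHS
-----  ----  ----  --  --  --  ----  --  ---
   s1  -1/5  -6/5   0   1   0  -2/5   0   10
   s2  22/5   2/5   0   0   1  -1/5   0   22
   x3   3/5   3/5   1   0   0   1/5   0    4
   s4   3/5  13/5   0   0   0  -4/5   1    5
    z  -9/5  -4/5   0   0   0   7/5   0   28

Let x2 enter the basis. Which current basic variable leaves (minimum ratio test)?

Column x2 entries and ratios — s1: -6/5 ≤ 0, skip; s2: 22/(2/5) = 55; x3: 4/(3/5) = 20/3; s4: 5/(13/5) = 25/13.
Smallest ratio is 25/13 in the row of s4, so s4 leaves.

s4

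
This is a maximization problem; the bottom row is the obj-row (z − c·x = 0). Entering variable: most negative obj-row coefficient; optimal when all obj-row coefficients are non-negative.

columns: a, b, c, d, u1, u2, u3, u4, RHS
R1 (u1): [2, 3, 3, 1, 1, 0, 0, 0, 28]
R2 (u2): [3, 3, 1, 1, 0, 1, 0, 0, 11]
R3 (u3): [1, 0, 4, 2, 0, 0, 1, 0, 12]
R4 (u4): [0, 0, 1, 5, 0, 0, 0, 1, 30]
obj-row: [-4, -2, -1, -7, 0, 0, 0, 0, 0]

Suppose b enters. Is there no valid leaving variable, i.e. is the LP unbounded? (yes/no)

no

Column b has positive entries in row(s) 1, 2, so the ratio test bounds it — not unbounded.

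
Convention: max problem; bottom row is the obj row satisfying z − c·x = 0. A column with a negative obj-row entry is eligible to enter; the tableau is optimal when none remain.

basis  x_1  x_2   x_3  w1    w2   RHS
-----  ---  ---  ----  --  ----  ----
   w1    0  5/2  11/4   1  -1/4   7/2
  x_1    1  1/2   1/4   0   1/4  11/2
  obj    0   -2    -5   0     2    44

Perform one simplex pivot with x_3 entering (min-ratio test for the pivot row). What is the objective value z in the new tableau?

554/11

Ratio test on column x_3 — row 1: (7/2)/(11/4) = 14/11; row 2: (11/2)/(1/4) = 22. Minimum is 14/11 at row 1 (w1 leaves); pivot element 11/4.
Pivot on row 1; the obj-row RHS becomes 44 − (-5)·(14/11) = 554/11.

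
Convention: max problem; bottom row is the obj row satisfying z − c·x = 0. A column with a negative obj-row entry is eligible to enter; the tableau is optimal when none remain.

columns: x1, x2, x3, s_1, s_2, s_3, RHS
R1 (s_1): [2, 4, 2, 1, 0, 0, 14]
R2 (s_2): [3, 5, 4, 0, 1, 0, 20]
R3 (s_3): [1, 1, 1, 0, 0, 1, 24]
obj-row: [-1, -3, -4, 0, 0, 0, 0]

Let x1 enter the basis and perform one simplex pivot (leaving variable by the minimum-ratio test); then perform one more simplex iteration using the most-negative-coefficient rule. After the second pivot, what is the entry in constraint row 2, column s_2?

1/4

Ratio test on column x1 — row 1: 14/2 = 7; row 2: 20/3 = 20/3; row 3: 24/1 = 24. Minimum is 20/3 at row 2 (s_2 leaves); pivot element 3.
Divide row 2 by 3; eliminate column x1 from the other rows.
Second iteration: most negative obj-row entry is -8/3 in column x3, so x3 enters.
Ratio test on column x3 — row 1: entry -2/3 ≤ 0; row 2: (20/3)/(4/3) = 5; row 3: entry -1/3 ≤ 0. Minimum is 5 at row 2 (x1 leaves); pivot element 4/3.
Divide row 2 by 4/3; eliminate column x3 from the other rows.
After both pivots, the entry at constraint row 2, column s_2 is 1/4.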